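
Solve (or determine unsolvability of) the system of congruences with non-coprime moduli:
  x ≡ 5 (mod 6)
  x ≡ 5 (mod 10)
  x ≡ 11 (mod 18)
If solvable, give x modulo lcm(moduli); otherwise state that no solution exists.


Moduli 6, 10, 18 are not pairwise coprime, so CRT works modulo lcm(m_i) when all pairwise compatibility conditions hold.
Pairwise compatibility: gcd(m_i, m_j) must divide a_i - a_j for every pair.
Merge one congruence at a time:
  Start: x ≡ 5 (mod 6).
  Combine with x ≡ 5 (mod 10): gcd(6, 10) = 2; 5 - 5 = 0, which IS divisible by 2, so compatible.
    Write x = 5 + 6·t and substitute into x ≡ 5 (mod 10): 6·t ≡ 5 − 5 = 0 (mod 10).
    Divide the congruence (and modulus) by g = 2: 3·t ≡ 0 (mod 5).
    The inverse of 3 mod 5 is 2 (since 3·2 = 6 = 1·5 + 1), so t ≡ 2·0 = 0 ≡ 0 (mod 5).
    Then x = 5 + 6·0 = 5, valid modulo lcm(6, 10) = 30: x ≡ 5 (mod 30).
  Combine with x ≡ 11 (mod 18): gcd(30, 18) = 6; 11 - 5 = 6, which IS divisible by 6, so compatible.
    Write x = 5 + 30·t and substitute into x ≡ 11 (mod 18): 30·t ≡ 11 − 5 = 6 (mod 18).
    Divide the congruence (and modulus) by g = 6: 5·t ≡ 1 (mod 3).
    Reduce coefficients mod 3: 2·t ≡ 1 (mod 3).
    The inverse of 2 mod 3 is 2 (since 2·2 = 4 = 1·3 + 1), so t ≡ 2·1 = 2 ≡ 2 (mod 3).
    Then x = 5 + 30·2 = 65, valid modulo lcm(30, 18) = 90: x ≡ 65 (mod 90).
Verify: 65 mod 6 = 5, 65 mod 10 = 5, 65 mod 18 = 11.

x ≡ 65 (mod 90).


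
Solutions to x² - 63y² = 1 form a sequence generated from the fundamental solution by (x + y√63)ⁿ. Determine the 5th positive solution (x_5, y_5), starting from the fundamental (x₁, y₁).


Step 1: Find the fundamental solution (x₁, y₁) of x² - 63y² = 1.
  Expand √63 as a continued fraction. a₀ = ⌊√63⌋ = 7; iterate m_{k+1} = d_k·a_k − m_k, d_{k+1} = (63 − m_{k+1}²)/d_k, a_{k+1} = ⌊(a₀ + m_{k+1})/d_{k+1}⌋ (starting m₀ = 0, d₀ = 1), with convergents p_k = a_k·p_{k-1} + p_{k-2}, q_k = a_k·q_{k-1} + q_{k-2} (p₋₁ = 1, q₋₁ = 0):
  k = 0: a₀ = 7; p₀/q₀ = 7/1; p₀² − 63·q₀² = 49 − 63 = -14.
  k = 1: m = 7, d = 14, a = ⌊(7 + 7)/14⌋ = 1; p/q = (1·7 + 1)/(1·1 + 0) = 8/1; p² − 63·q² = 64 − 63 = 1.
  The first convergent with p² − 63·q² = 1 gives the fundamental solution (x₁, y₁) = (8, 1).
Step 2: Apply the recurrence (x_{n+1}, y_{n+1}) = (x₁x_n + 63y₁y_n, x₁y_n + y₁x_n) repeatedly.
  From (x_1, y_1) = (8, 1): x_2 = 8·8 + 63·1·1 = 127; y_2 = 8·1 + 1·8 = 16.
  From (x_2, y_2) = (127, 16): x_3 = 8·127 + 63·1·16 = 2024; y_3 = 8·16 + 1·127 = 255.
  From (x_3, y_3) = (2024, 255): x_4 = 8·2024 + 63·1·255 = 32257; y_4 = 8·255 + 1·2024 = 4064.
  From (x_4, y_4) = (32257, 4064): x_5 = 8·32257 + 63·1·4064 = 514088; y_5 = 8·4064 + 1·32257 = 64769.
Step 3: Verify x_5² - 63·y_5² = 264286471744 - 264286471743 = 1 (should be 1). ✓

(x_1, y_1) = (8, 1); (x_5, y_5) = (514088, 64769).


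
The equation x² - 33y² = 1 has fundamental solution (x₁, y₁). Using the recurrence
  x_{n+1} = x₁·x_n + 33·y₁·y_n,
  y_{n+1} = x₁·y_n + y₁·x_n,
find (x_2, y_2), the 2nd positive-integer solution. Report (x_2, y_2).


Step 1: Find the fundamental solution (x₁, y₁) of x² - 33y² = 1.
  Expand √33 as a continued fraction. a₀ = ⌊√33⌋ = 5; iterate m_{k+1} = d_k·a_k − m_k, d_{k+1} = (33 − m_{k+1}²)/d_k, a_{k+1} = ⌊(a₀ + m_{k+1})/d_{k+1}⌋ (starting m₀ = 0, d₀ = 1), with convergents p_k = a_k·p_{k-1} + p_{k-2}, q_k = a_k·q_{k-1} + q_{k-2} (p₋₁ = 1, q₋₁ = 0):
  k = 0: a₀ = 5; p₀/q₀ = 5/1; p₀² − 33·q₀² = 25 − 33 = -8.
  k = 1: m = 5, d = 8, a = ⌊(5 + 5)/8⌋ = 1; p/q = (1·5 + 1)/(1·1 + 0) = 6/1; p² − 33·q² = 36 − 33 = 3.
  k = 2: m = 3, d = 3, a = ⌊(5 + 3)/3⌋ = 2; p/q = (2·6 + 5)/(2·1 + 1) = 17/3; p² − 33·q² = 289 − 297 = -8.
  k = 3: m = 3, d = 8, a = ⌊(5 + 3)/8⌋ = 1; p/q = (1·17 + 6)/(1·3 + 1) = 23/4; p² − 33·q² = 529 − 528 = 1.
  The first convergent with p² − 33·q² = 1 gives the fundamental solution (x₁, y₁) = (23, 4).
Step 2: Apply the recurrence (x_{n+1}, y_{n+1}) = (x₁x_n + 33y₁y_n, x₁y_n + y₁x_n) repeatedly.
  From (x_1, y_1) = (23, 4): x_2 = 23·23 + 33·4·4 = 1057; y_2 = 23·4 + 4·23 = 184.
Step 3: Verify x_2² - 33·y_2² = 1117249 - 1117248 = 1 (should be 1). ✓

(x_1, y_1) = (23, 4); (x_2, y_2) = (1057, 184).


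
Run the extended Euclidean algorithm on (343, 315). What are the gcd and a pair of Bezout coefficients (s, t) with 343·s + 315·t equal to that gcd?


Euclidean algorithm on (343, 315) — divide until remainder is 0:
  343 = 1 · 315 + 28
  315 = 11 · 28 + 7
  28 = 4 · 7 + 0
gcd(343, 315) = 7.
Track Bezout coefficients alongside the remainders: start with r₀ = 343 = a·1 + b·0 (s = 1, t = 0) and r₁ = 315 = a·0 + b·1 (s = 0, t = 1); each new remainder r_{k+1} = r_{k-1} − q_k·r_k inherits s_{k+1} = s_{k-1} − q_k·s_k, t_{k+1} = t_{k-1} − q_k·t_k, so r_k = a·s_k + b·t_k at every step:
  q = 1: r = 28, s = 1 − 1·0 = 1, t = 0 − 1·1 = -1  (check: 343·1 + 315·(-1) = 28)
  q = 11: r = 7, s = 0 − 11·1 = -11, t = 1 − 11·(-1) = 12  (check: 343·(-11) + 315·12 = 7)
The row with r = 7 (the gcd) gives the Bezout coefficients s = -11, t = 12.
Result: 343 · (-11) + 315 · (12) = 7.

gcd(343, 315) = 7; s = -11, t = 12 (check: 343·(-11) + 315·12 = 7).


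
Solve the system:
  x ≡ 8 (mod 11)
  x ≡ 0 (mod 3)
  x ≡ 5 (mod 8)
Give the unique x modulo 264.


Moduli 11, 3, 8 are pairwise coprime; by CRT there is a unique solution modulo M = 11 · 3 · 8 = 264.
Solve pairwise, accumulating the modulus:
  Start with x ≡ 8 (mod 11).
  Combine with x ≡ 0 (mod 3): since gcd(11, 3) = 1, we get a unique residue mod 33.
    Write x = 8 + 11·t and substitute into x ≡ 0 (mod 3): 11·t ≡ 0 − 8 = -8 (mod 3).
    Reduce coefficients mod 3: 2·t ≡ 1 (mod 3).
    The inverse of 2 mod 3 is 2 (since 2·2 = 4 = 1·3 + 1), so t ≡ 2·1 = 2 ≡ 2 (mod 3).
    Then x = 8 + 11·2 = 30, valid modulo lcm(11, 3) = 33: x ≡ 30 (mod 33).
  Combine with x ≡ 5 (mod 8): since gcd(33, 8) = 1, we get a unique residue mod 264.
    Write x = 30 + 33·t and substitute into x ≡ 5 (mod 8): 33·t ≡ 5 − 30 = -25 (mod 8).
    Reduce coefficients mod 8: 1·t ≡ 7 (mod 8).
    So t ≡ 7 (mod 8).
    Then x = 30 + 33·7 = 261, valid modulo lcm(33, 8) = 264: x ≡ 261 (mod 264).
Verify: 261 mod 11 = 8 ✓, 261 mod 3 = 0 ✓, 261 mod 8 = 5 ✓.

x ≡ 261 (mod 264).


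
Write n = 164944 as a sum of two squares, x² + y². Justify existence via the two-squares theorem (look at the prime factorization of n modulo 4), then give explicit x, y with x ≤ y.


Step 1: Factor n = 164944 = 2^4 · 13^2 · 61.
Step 2: Check the mod-4 condition on each prime factor: 2 = 2 (special); 13 ≡ 1 (mod 4), exponent 2; 61 ≡ 1 (mod 4), exponent 1.
All primes ≡ 3 (mod 4) appear to even exponent (or don't appear), so by the two-squares theorem n IS expressible as a sum of two squares.
Step 3: Build a representation. Group n = k² · m with k = 4 and m = 13 · 13 · 61 = 10309 (a product of primes ≡ 1 (mod 4)); a representation of m scales to one of n via (k·x)² + (k·y)² = k²(x² + y²). Each prime p ≡ 1 (mod 4) is itself a sum of two squares; find a² by testing p − a² for a perfect square:
  13: 13 − 1² = 12, 13 − 2² = 9 = 3² ⇒ 13 = 2² + 3².
  61: 61 − 1² = 60, 61 − 2² = 57, 61 − 3² = 52, 61 − 4² = 45, 61 − 5² = 36 = 6² ⇒ 61 = 5² + 6².
  Combine using the Brahmagupta–Fibonacci identity (a² + b²)(c² + d²) = (ac − bd)² + (ad + bc)² = (ac + bd)² + (ad − bc)²:
  13 · 13 = 169: from (2² + 3²)(2² + 3²), take (2·2 − 3·3, 2·3 + 3·2) = (4 − 9, 6 + 6) = (-5, 12); dropping signs (only squares matter) gives (5, 12); check 5² + 12² = 25 + 144 = 169 ✓.
  169 · 61 = 10309: from (5² + 12²)(5² + 6²), take (5·5 − 12·6, 5·6 + 12·5) = (25 − 72, 30 + 60) = (-47, 90); dropping signs (only squares matter) gives (47, 90); check 47² + 90² = 2209 + 8100 = 10309 ✓.
  Scale by k = 4: (4·47, 4·90) = (188, 360).
Step 4: Order so x ≤ y and verify: 188² + 360² = 35344 + 129600 = 164944 = n. ✓

n = 164944 = 188² + 360² (one valid representation with x ≤ y).


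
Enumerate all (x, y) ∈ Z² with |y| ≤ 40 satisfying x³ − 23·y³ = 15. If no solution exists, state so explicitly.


The equation is x³ - 23y³ = 15. For fixed y, x³ = 23·y³ + 15, so a solution requires the RHS to be a perfect cube.
Strategy: iterate y from -40 to 40, compute RHS = 23·y³ + 15, and check whether it is a (positive or negative) perfect cube.
Check small values of y:
  y = 0: RHS = 15 is not a perfect cube.
  y = 1: RHS = 38 is not a perfect cube.
  y = -1: RHS = -8 = (-2)³ ⇒ x = -2 works.
  y = 2: RHS = 199 is not a perfect cube.
  y = -2: RHS = -169 is not a perfect cube.
  y = 3: RHS = 636 is not a perfect cube.
  y = -3: RHS = -606 is not a perfect cube.
Continuing the search up to |y| = 40 finds no further solutions beyond those listed.
Collected solutions: (-2, -1).

Solutions (with |y| ≤ 40): (-2, -1).


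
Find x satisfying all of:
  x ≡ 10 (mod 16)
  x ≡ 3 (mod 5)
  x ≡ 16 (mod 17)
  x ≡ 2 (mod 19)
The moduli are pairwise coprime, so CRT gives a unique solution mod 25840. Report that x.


Product of moduli M = 16 · 5 · 17 · 19 = 25840.
Merge one congruence at a time:
  Start: x ≡ 10 (mod 16).
  Combine with x ≡ 3 (mod 5); new modulus lcm = 80.
    Write x = 10 + 16·t and substitute into x ≡ 3 (mod 5): 16·t ≡ 3 − 10 = -7 (mod 5).
    Reduce coefficients mod 5: 1·t ≡ 3 (mod 5).
    So t ≡ 3 (mod 5).
    Then x = 10 + 16·3 = 58, valid modulo lcm(16, 5) = 80: x ≡ 58 (mod 80).
  Combine with x ≡ 16 (mod 17); new modulus lcm = 1360.
    Write x = 58 + 80·t and substitute into x ≡ 16 (mod 17): 80·t ≡ 16 − 58 = -42 (mod 17).
    Reduce coefficients mod 17: 12·t ≡ 9 (mod 17).
    The inverse of 12 mod 17 is 10 (since 12·10 = 120 = 7·17 + 1), so t ≡ 10·9 = 90 ≡ 5 (mod 17).
    Then x = 58 + 80·5 = 458, valid modulo lcm(80, 17) = 1360: x ≡ 458 (mod 1360).
  Combine with x ≡ 2 (mod 19); new modulus lcm = 25840.
    Write x = 458 + 1360·t and substitute into x ≡ 2 (mod 19): 1360·t ≡ 2 − 458 = -456 (mod 19).
    Reduce coefficients mod 19: 11·t ≡ 0 (mod 19).
    The inverse of 11 mod 19 is 7 (since 11·7 = 77 = 4·19 + 1), so t ≡ 7·0 = 0 ≡ 0 (mod 19).
    Then x = 458 + 1360·0 = 458, valid modulo lcm(1360, 19) = 25840: x ≡ 458 (mod 25840).
Verify against each original: 458 mod 16 = 10, 458 mod 5 = 3, 458 mod 17 = 16, 458 mod 19 = 2.

x ≡ 458 (mod 25840).


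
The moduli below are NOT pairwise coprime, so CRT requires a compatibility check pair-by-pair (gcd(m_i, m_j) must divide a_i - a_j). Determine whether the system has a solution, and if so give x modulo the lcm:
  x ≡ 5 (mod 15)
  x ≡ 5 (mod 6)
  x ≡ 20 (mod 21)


Moduli 15, 6, 21 are not pairwise coprime, so CRT works modulo lcm(m_i) when all pairwise compatibility conditions hold.
Pairwise compatibility: gcd(m_i, m_j) must divide a_i - a_j for every pair.
Merge one congruence at a time:
  Start: x ≡ 5 (mod 15).
  Combine with x ≡ 5 (mod 6): gcd(15, 6) = 3; 5 - 5 = 0, which IS divisible by 3, so compatible.
    Write x = 5 + 15·t and substitute into x ≡ 5 (mod 6): 15·t ≡ 5 − 5 = 0 (mod 6).
    Divide the congruence (and modulus) by g = 3: 5·t ≡ 0 (mod 2).
    Reduce coefficients mod 2: 1·t ≡ 0 (mod 2).
    So t ≡ 0 (mod 2).
    Then x = 5 + 15·0 = 5, valid modulo lcm(15, 6) = 30: x ≡ 5 (mod 30).
  Combine with x ≡ 20 (mod 21): gcd(30, 21) = 3; 20 - 5 = 15, which IS divisible by 3, so compatible.
    Write x = 5 + 30·t and substitute into x ≡ 20 (mod 21): 30·t ≡ 20 − 5 = 15 (mod 21).
    Divide the congruence (and modulus) by g = 3: 10·t ≡ 5 (mod 7).
    Reduce coefficients mod 7: 3·t ≡ 5 (mod 7).
    The inverse of 3 mod 7 is 5 (since 3·5 = 15 = 2·7 + 1), so t ≡ 5·5 = 25 ≡ 4 (mod 7).
    Then x = 5 + 30·4 = 125, valid modulo lcm(30, 21) = 210: x ≡ 125 (mod 210).
Verify: 125 mod 15 = 5, 125 mod 6 = 5, 125 mod 21 = 20.

x ≡ 125 (mod 210).


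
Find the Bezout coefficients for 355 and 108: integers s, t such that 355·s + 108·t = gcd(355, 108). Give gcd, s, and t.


Euclidean algorithm on (355, 108) — divide until remainder is 0:
  355 = 3 · 108 + 31
  108 = 3 · 31 + 15
  31 = 2 · 15 + 1
  15 = 15 · 1 + 0
gcd(355, 108) = 1.
Track Bezout coefficients alongside the remainders: start with r₀ = 355 = a·1 + b·0 (s = 1, t = 0) and r₁ = 108 = a·0 + b·1 (s = 0, t = 1); each new remainder r_{k+1} = r_{k-1} − q_k·r_k inherits s_{k+1} = s_{k-1} − q_k·s_k, t_{k+1} = t_{k-1} − q_k·t_k, so r_k = a·s_k + b·t_k at every step:
  q = 3: r = 31, s = 1 − 3·0 = 1, t = 0 − 3·1 = -3  (check: 355·1 + 108·(-3) = 31)
  q = 3: r = 15, s = 0 − 3·1 = -3, t = 1 − 3·(-3) = 10  (check: 355·(-3) + 108·10 = 15)
  q = 2: r = 1, s = 1 − 2·(-3) = 7, t = -3 − 2·10 = -23  (check: 355·7 + 108·(-23) = 1)
The row with r = 1 (the gcd) gives the Bezout coefficients s = 7, t = -23.
Result: 355 · (7) + 108 · (-23) = 1.

gcd(355, 108) = 1; s = 7, t = -23 (check: 355·7 + 108·(-23) = 1).


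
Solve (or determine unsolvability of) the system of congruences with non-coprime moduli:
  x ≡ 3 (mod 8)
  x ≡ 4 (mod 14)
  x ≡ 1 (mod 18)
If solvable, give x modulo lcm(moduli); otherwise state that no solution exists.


Moduli 8, 14, 18 are not pairwise coprime, so CRT works modulo lcm(m_i) when all pairwise compatibility conditions hold.
Pairwise compatibility: gcd(m_i, m_j) must divide a_i - a_j for every pair.
Merge one congruence at a time:
  Start: x ≡ 3 (mod 8).
  Combine with x ≡ 4 (mod 14): gcd(8, 14) = 2, and 4 - 3 = 1 is NOT divisible by 2.
    ⇒ system is inconsistent (no integer solution).

No solution (the system is inconsistent).


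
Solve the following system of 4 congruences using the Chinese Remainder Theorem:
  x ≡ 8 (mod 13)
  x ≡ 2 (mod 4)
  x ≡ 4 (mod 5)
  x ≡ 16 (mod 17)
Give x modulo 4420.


Product of moduli M = 13 · 4 · 5 · 17 = 4420.
Merge one congruence at a time:
  Start: x ≡ 8 (mod 13).
  Combine with x ≡ 2 (mod 4); new modulus lcm = 52.
    Write x = 8 + 13·t and substitute into x ≡ 2 (mod 4): 13·t ≡ 2 − 8 = -6 (mod 4).
    Reduce coefficients mod 4: 1·t ≡ 2 (mod 4).
    So t ≡ 2 (mod 4).
    Then x = 8 + 13·2 = 34, valid modulo lcm(13, 4) = 52: x ≡ 34 (mod 52).
  Combine with x ≡ 4 (mod 5); new modulus lcm = 260.
    Write x = 34 + 52·t and substitute into x ≡ 4 (mod 5): 52·t ≡ 4 − 34 = -30 (mod 5).
    Reduce coefficients mod 5: 2·t ≡ 0 (mod 5).
    The inverse of 2 mod 5 is 3 (since 2·3 = 6 = 1·5 + 1), so t ≡ 3·0 = 0 ≡ 0 (mod 5).
    Then x = 34 + 52·0 = 34, valid modulo lcm(52, 5) = 260: x ≡ 34 (mod 260).
  Combine with x ≡ 16 (mod 17); new modulus lcm = 4420.
    Write x = 34 + 260·t and substitute into x ≡ 16 (mod 17): 260·t ≡ 16 − 34 = -18 (mod 17).
    Reduce coefficients mod 17: 5·t ≡ 16 (mod 17).
    The inverse of 5 mod 17 is 7 (since 5·7 = 35 = 2·17 + 1), so t ≡ 7·16 = 112 ≡ 10 (mod 17).
    Then x = 34 + 260·10 = 2634, valid modulo lcm(260, 17) = 4420: x ≡ 2634 (mod 4420).
Verify against each original: 2634 mod 13 = 8, 2634 mod 4 = 2, 2634 mod 5 = 4, 2634 mod 17 = 16.

x ≡ 2634 (mod 4420).


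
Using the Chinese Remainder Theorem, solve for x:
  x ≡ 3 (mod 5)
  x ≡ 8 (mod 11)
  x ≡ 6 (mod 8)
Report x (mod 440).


Moduli 5, 11, 8 are pairwise coprime; by CRT there is a unique solution modulo M = 5 · 11 · 8 = 440.
Solve pairwise, accumulating the modulus:
  Start with x ≡ 3 (mod 5).
  Combine with x ≡ 8 (mod 11): since gcd(5, 11) = 1, we get a unique residue mod 55.
    Write x = 3 + 5·t and substitute into x ≡ 8 (mod 11): 5·t ≡ 8 − 3 = 5 (mod 11).
    The inverse of 5 mod 11 is 9 (since 5·9 = 45 = 4·11 + 1), so t ≡ 9·5 = 45 ≡ 1 (mod 11).
    Then x = 3 + 5·1 = 8, valid modulo lcm(5, 11) = 55: x ≡ 8 (mod 55).
  Combine with x ≡ 6 (mod 8): since gcd(55, 8) = 1, we get a unique residue mod 440.
    Write x = 8 + 55·t and substitute into x ≡ 6 (mod 8): 55·t ≡ 6 − 8 = -2 (mod 8).
    Reduce coefficients mod 8: 7·t ≡ 6 (mod 8).
    The inverse of 7 mod 8 is 7 (since 7·7 = 49 = 6·8 + 1), so t ≡ 7·6 = 42 ≡ 2 (mod 8).
    Then x = 8 + 55·2 = 118, valid modulo lcm(55, 8) = 440: x ≡ 118 (mod 440).
Verify: 118 mod 5 = 3 ✓, 118 mod 11 = 8 ✓, 118 mod 8 = 6 ✓.

x ≡ 118 (mod 440).


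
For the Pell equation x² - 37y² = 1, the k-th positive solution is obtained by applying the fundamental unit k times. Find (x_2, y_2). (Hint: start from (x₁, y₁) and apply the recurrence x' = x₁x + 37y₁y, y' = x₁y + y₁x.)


Step 1: Find the fundamental solution (x₁, y₁) of x² - 37y² = 1.
  Expand √37 as a continued fraction. a₀ = ⌊√37⌋ = 6; iterate m_{k+1} = d_k·a_k − m_k, d_{k+1} = (37 − m_{k+1}²)/d_k, a_{k+1} = ⌊(a₀ + m_{k+1})/d_{k+1}⌋ (starting m₀ = 0, d₀ = 1), with convergents p_k = a_k·p_{k-1} + p_{k-2}, q_k = a_k·q_{k-1} + q_{k-2} (p₋₁ = 1, q₋₁ = 0):
  k = 0: a₀ = 6; p₀/q₀ = 6/1; p₀² − 37·q₀² = 36 − 37 = -1.
  k = 1: m = 6, d = 1, a = ⌊(6 + 6)/1⌋ = 12; p/q = (12·6 + 1)/(12·1 + 0) = 73/12; p² − 37·q² = 5329 − 5328 = 1.
  The first convergent with p² − 37·q² = 1 gives the fundamental solution (x₁, y₁) = (73, 12).
Step 2: Apply the recurrence (x_{n+1}, y_{n+1}) = (x₁x_n + 37y₁y_n, x₁y_n + y₁x_n) repeatedly.
  From (x_1, y_1) = (73, 12): x_2 = 73·73 + 37·12·12 = 10657; y_2 = 73·12 + 12·73 = 1752.
Step 3: Verify x_2² - 37·y_2² = 113571649 - 113571648 = 1 (should be 1). ✓

(x_1, y_1) = (73, 12); (x_2, y_2) = (10657, 1752).


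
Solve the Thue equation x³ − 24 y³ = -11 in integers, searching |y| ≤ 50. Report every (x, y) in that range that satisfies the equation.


The equation is x³ - 24y³ = -11. For fixed y, x³ = 24·y³ − 11, so a solution requires the RHS to be a perfect cube.
Strategy: iterate y from -50 to 50, compute RHS = 24·y³ − 11, and check whether it is a (positive or negative) perfect cube.
Check small values of y:
  y = 0: RHS = -11 is not a perfect cube.
  y = 1: RHS = 13 is not a perfect cube.
  y = -1: RHS = -35 is not a perfect cube.
  y = 2: RHS = 181 is not a perfect cube.
  y = -2: RHS = -203 is not a perfect cube.
  y = 3: RHS = 637 is not a perfect cube.
  y = -3: RHS = -659 is not a perfect cube.
Continuing the search up to |y| = 50 finds no solutions either.
No (x, y) in the scanned range satisfies the equation.

No integer solutions with |y| ≤ 50.


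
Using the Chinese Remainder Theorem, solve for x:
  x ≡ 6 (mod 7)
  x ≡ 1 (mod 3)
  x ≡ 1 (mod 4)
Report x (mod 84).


Moduli 7, 3, 4 are pairwise coprime; by CRT there is a unique solution modulo M = 7 · 3 · 4 = 84.
Solve pairwise, accumulating the modulus:
  Start with x ≡ 6 (mod 7).
  Combine with x ≡ 1 (mod 3): since gcd(7, 3) = 1, we get a unique residue mod 21.
    Write x = 6 + 7·t and substitute into x ≡ 1 (mod 3): 7·t ≡ 1 − 6 = -5 (mod 3).
    Reduce coefficients mod 3: 1·t ≡ 1 (mod 3).
    So t ≡ 1 (mod 3).
    Then x = 6 + 7·1 = 13, valid modulo lcm(7, 3) = 21: x ≡ 13 (mod 21).
  Combine with x ≡ 1 (mod 4): since gcd(21, 4) = 1, we get a unique residue mod 84.
    Write x = 13 + 21·t and substitute into x ≡ 1 (mod 4): 21·t ≡ 1 − 13 = -12 (mod 4).
    Reduce coefficients mod 4: 1·t ≡ 0 (mod 4).
    So t ≡ 0 (mod 4).
    Then x = 13 + 21·0 = 13, valid modulo lcm(21, 4) = 84: x ≡ 13 (mod 84).
Verify: 13 mod 7 = 6 ✓, 13 mod 3 = 1 ✓, 13 mod 4 = 1 ✓.

x ≡ 13 (mod 84).


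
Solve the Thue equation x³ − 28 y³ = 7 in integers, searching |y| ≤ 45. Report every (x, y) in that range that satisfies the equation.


The equation is x³ - 28y³ = 7. For fixed y, x³ = 28·y³ + 7, so a solution requires the RHS to be a perfect cube.
Strategy: iterate y from -45 to 45, compute RHS = 28·y³ + 7, and check whether it is a (positive or negative) perfect cube.
Check small values of y:
  y = 0: RHS = 7 is not a perfect cube.
  y = 1: RHS = 35 is not a perfect cube.
  y = -1: RHS = -21 is not a perfect cube.
  y = 2: RHS = 231 is not a perfect cube.
  y = -2: RHS = -217 is not a perfect cube.
  y = 3: RHS = 763 is not a perfect cube.
  y = -3: RHS = -749 is not a perfect cube.
Continuing the search up to |y| = 45 finds no solutions either.
No (x, y) in the scanned range satisfies the equation.

No integer solutions with |y| ≤ 45.


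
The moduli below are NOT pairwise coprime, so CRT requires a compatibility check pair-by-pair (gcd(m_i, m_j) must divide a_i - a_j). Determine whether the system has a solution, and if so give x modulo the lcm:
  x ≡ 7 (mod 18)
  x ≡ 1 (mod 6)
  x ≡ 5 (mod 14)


Moduli 18, 6, 14 are not pairwise coprime, so CRT works modulo lcm(m_i) when all pairwise compatibility conditions hold.
Pairwise compatibility: gcd(m_i, m_j) must divide a_i - a_j for every pair.
Merge one congruence at a time:
  Start: x ≡ 7 (mod 18).
  Combine with x ≡ 1 (mod 6): gcd(18, 6) = 6; 1 - 7 = -6, which IS divisible by 6, so compatible.
    Write x = 7 + 18·t and substitute into x ≡ 1 (mod 6): 18·t ≡ 1 − 7 = -6 (mod 6).
    Divide the congruence (and modulus) by g = 6: 3·t ≡ -1 (mod 1).
    Modulo 1 every t works; take t = 0.
    Then x = 7 + 18·0 = 7, valid modulo lcm(18, 6) = 18: x ≡ 7 (mod 18).
  Combine with x ≡ 5 (mod 14): gcd(18, 14) = 2; 5 - 7 = -2, which IS divisible by 2, so compatible.
    Write x = 7 + 18·t and substitute into x ≡ 5 (mod 14): 18·t ≡ 5 − 7 = -2 (mod 14).
    Divide the congruence (and modulus) by g = 2: 9·t ≡ -1 (mod 7).
    Reduce coefficients mod 7: 2·t ≡ 6 (mod 7).
    The inverse of 2 mod 7 is 4 (since 2·4 = 8 = 1·7 + 1), so t ≡ 4·6 = 24 ≡ 3 (mod 7).
    Then x = 7 + 18·3 = 61, valid modulo lcm(18, 14) = 126: x ≡ 61 (mod 126).
Verify: 61 mod 18 = 7, 61 mod 6 = 1, 61 mod 14 = 5.

x ≡ 61 (mod 126).


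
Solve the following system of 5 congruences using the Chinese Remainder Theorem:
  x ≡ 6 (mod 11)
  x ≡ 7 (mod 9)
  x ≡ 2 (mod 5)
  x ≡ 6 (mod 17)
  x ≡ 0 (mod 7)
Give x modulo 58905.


Product of moduli M = 11 · 9 · 5 · 17 · 7 = 58905.
Merge one congruence at a time:
  Start: x ≡ 6 (mod 11).
  Combine with x ≡ 7 (mod 9); new modulus lcm = 99.
    Write x = 6 + 11·t and substitute into x ≡ 7 (mod 9): 11·t ≡ 7 − 6 = 1 (mod 9).
    Reduce coefficients mod 9: 2·t ≡ 1 (mod 9).
    The inverse of 2 mod 9 is 5 (since 2·5 = 10 = 1·9 + 1), so t ≡ 5·1 = 5 ≡ 5 (mod 9).
    Then x = 6 + 11·5 = 61, valid modulo lcm(11, 9) = 99: x ≡ 61 (mod 99).
  Combine with x ≡ 2 (mod 5); new modulus lcm = 495.
    Write x = 61 + 99·t and substitute into x ≡ 2 (mod 5): 99·t ≡ 2 − 61 = -59 (mod 5).
    Reduce coefficients mod 5: 4·t ≡ 1 (mod 5).
    The inverse of 4 mod 5 is 4 (since 4·4 = 16 = 3·5 + 1), so t ≡ 4·1 = 4 ≡ 4 (mod 5).
    Then x = 61 + 99·4 = 457, valid modulo lcm(99, 5) = 495: x ≡ 457 (mod 495).
  Combine with x ≡ 6 (mod 17); new modulus lcm = 8415.
    Write x = 457 + 495·t and substitute into x ≡ 6 (mod 17): 495·t ≡ 6 − 457 = -451 (mod 17).
    Reduce coefficients mod 17: 2·t ≡ 8 (mod 17).
    The inverse of 2 mod 17 is 9 (since 2·9 = 18 = 1·17 + 1), so t ≡ 9·8 = 72 ≡ 4 (mod 17).
    Then x = 457 + 495·4 = 2437, valid modulo lcm(495, 17) = 8415: x ≡ 2437 (mod 8415).
  Combine with x ≡ 0 (mod 7); new modulus lcm = 58905.
    Write x = 2437 + 8415·t and substitute into x ≡ 0 (mod 7): 8415·t ≡ 0 − 2437 = -2437 (mod 7).
    Reduce coefficients mod 7: 1·t ≡ 6 (mod 7).
    So t ≡ 6 (mod 7).
    Then x = 2437 + 8415·6 = 52927, valid modulo lcm(8415, 7) = 58905: x ≡ 52927 (mod 58905).
Verify against each original: 52927 mod 11 = 6, 52927 mod 9 = 7, 52927 mod 5 = 2, 52927 mod 17 = 6, 52927 mod 7 = 0.

x ≡ 52927 (mod 58905).


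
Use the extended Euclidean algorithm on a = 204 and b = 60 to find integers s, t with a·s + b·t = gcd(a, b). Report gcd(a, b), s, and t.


Euclidean algorithm on (204, 60) — divide until remainder is 0:
  204 = 3 · 60 + 24
  60 = 2 · 24 + 12
  24 = 2 · 12 + 0
gcd(204, 60) = 12.
Track Bezout coefficients alongside the remainders: start with r₀ = 204 = a·1 + b·0 (s = 1, t = 0) and r₁ = 60 = a·0 + b·1 (s = 0, t = 1); each new remainder r_{k+1} = r_{k-1} − q_k·r_k inherits s_{k+1} = s_{k-1} − q_k·s_k, t_{k+1} = t_{k-1} − q_k·t_k, so r_k = a·s_k + b·t_k at every step:
  q = 3: r = 24, s = 1 − 3·0 = 1, t = 0 − 3·1 = -3  (check: 204·1 + 60·(-3) = 24)
  q = 2: r = 12, s = 0 − 2·1 = -2, t = 1 − 2·(-3) = 7  (check: 204·(-2) + 60·7 = 12)
The row with r = 12 (the gcd) gives the Bezout coefficients s = -2, t = 7.
Result: 204 · (-2) + 60 · (7) = 12.

gcd(204, 60) = 12; s = -2, t = 7 (check: 204·(-2) + 60·7 = 12).


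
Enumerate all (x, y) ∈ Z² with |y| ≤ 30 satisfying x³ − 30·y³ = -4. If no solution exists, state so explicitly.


The equation is x³ - 30y³ = -4. For fixed y, x³ = 30·y³ − 4, so a solution requires the RHS to be a perfect cube.
Strategy: iterate y from -30 to 30, compute RHS = 30·y³ − 4, and check whether it is a (positive or negative) perfect cube.
Check small values of y:
  y = 0: RHS = -4 is not a perfect cube.
  y = 1: RHS = 26 is not a perfect cube.
  y = -1: RHS = -34 is not a perfect cube.
  y = 2: RHS = 236 is not a perfect cube.
  y = -2: RHS = -244 is not a perfect cube.
  y = 3: RHS = 806 is not a perfect cube.
  y = -3: RHS = -814 is not a perfect cube.
Continuing the search up to |y| = 30 finds no solutions either.
No (x, y) in the scanned range satisfies the equation.

No integer solutions with |y| ≤ 30.


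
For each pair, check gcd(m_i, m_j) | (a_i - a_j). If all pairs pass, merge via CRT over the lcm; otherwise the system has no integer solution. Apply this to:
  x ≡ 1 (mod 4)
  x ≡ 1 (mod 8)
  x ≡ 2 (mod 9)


Moduli 4, 8, 9 are not pairwise coprime, so CRT works modulo lcm(m_i) when all pairwise compatibility conditions hold.
Pairwise compatibility: gcd(m_i, m_j) must divide a_i - a_j for every pair.
Merge one congruence at a time:
  Start: x ≡ 1 (mod 4).
  Combine with x ≡ 1 (mod 8): gcd(4, 8) = 4; 1 - 1 = 0, which IS divisible by 4, so compatible.
    Write x = 1 + 4·t and substitute into x ≡ 1 (mod 8): 4·t ≡ 1 − 1 = 0 (mod 8).
    Divide the congruence (and modulus) by g = 4: 1·t ≡ 0 (mod 2).
    So t ≡ 0 (mod 2).
    Then x = 1 + 4·0 = 1, valid modulo lcm(4, 8) = 8: x ≡ 1 (mod 8).
  Combine with x ≡ 2 (mod 9): gcd(8, 9) = 1; 2 - 1 = 1, which IS divisible by 1, so compatible.
    Write x = 1 + 8·t and substitute into x ≡ 2 (mod 9): 8·t ≡ 2 − 1 = 1 (mod 9).
    The inverse of 8 mod 9 is 8 (since 8·8 = 64 = 7·9 + 1), so t ≡ 8·1 = 8 ≡ 8 (mod 9).
    Then x = 1 + 8·8 = 65, valid modulo lcm(8, 9) = 72: x ≡ 65 (mod 72).
Verify: 65 mod 4 = 1, 65 mod 8 = 1, 65 mod 9 = 2.

x ≡ 65 (mod 72).


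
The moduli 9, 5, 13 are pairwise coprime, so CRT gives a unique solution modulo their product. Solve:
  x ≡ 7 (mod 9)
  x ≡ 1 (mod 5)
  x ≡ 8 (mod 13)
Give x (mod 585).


Moduli 9, 5, 13 are pairwise coprime; by CRT there is a unique solution modulo M = 9 · 5 · 13 = 585.
Solve pairwise, accumulating the modulus:
  Start with x ≡ 7 (mod 9).
  Combine with x ≡ 1 (mod 5): since gcd(9, 5) = 1, we get a unique residue mod 45.
    Write x = 7 + 9·t and substitute into x ≡ 1 (mod 5): 9·t ≡ 1 − 7 = -6 (mod 5).
    Reduce coefficients mod 5: 4·t ≡ 4 (mod 5).
    The inverse of 4 mod 5 is 4 (since 4·4 = 16 = 3·5 + 1), so t ≡ 4·4 = 16 ≡ 1 (mod 5).
    Then x = 7 + 9·1 = 16, valid modulo lcm(9, 5) = 45: x ≡ 16 (mod 45).
  Combine with x ≡ 8 (mod 13): since gcd(45, 13) = 1, we get a unique residue mod 585.
    Write x = 16 + 45·t and substitute into x ≡ 8 (mod 13): 45·t ≡ 8 − 16 = -8 (mod 13).
    Reduce coefficients mod 13: 6·t ≡ 5 (mod 13).
    The inverse of 6 mod 13 is 11 (since 6·11 = 66 = 5·13 + 1), so t ≡ 11·5 = 55 ≡ 3 (mod 13).
    Then x = 16 + 45·3 = 151, valid modulo lcm(45, 13) = 585: x ≡ 151 (mod 585).
Verify: 151 mod 9 = 7 ✓, 151 mod 5 = 1 ✓, 151 mod 13 = 8 ✓.

x ≡ 151 (mod 585).


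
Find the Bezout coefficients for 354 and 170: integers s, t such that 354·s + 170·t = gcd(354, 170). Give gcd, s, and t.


Euclidean algorithm on (354, 170) — divide until remainder is 0:
  354 = 2 · 170 + 14
  170 = 12 · 14 + 2
  14 = 7 · 2 + 0
gcd(354, 170) = 2.
Track Bezout coefficients alongside the remainders: start with r₀ = 354 = a·1 + b·0 (s = 1, t = 0) and r₁ = 170 = a·0 + b·1 (s = 0, t = 1); each new remainder r_{k+1} = r_{k-1} − q_k·r_k inherits s_{k+1} = s_{k-1} − q_k·s_k, t_{k+1} = t_{k-1} − q_k·t_k, so r_k = a·s_k + b·t_k at every step:
  q = 2: r = 14, s = 1 − 2·0 = 1, t = 0 − 2·1 = -2  (check: 354·1 + 170·(-2) = 14)
  q = 12: r = 2, s = 0 − 12·1 = -12, t = 1 − 12·(-2) = 25  (check: 354·(-12) + 170·25 = 2)
The row with r = 2 (the gcd) gives the Bezout coefficients s = -12, t = 25.
Result: 354 · (-12) + 170 · (25) = 2.

gcd(354, 170) = 2; s = -12, t = 25 (check: 354·(-12) + 170·25 = 2).


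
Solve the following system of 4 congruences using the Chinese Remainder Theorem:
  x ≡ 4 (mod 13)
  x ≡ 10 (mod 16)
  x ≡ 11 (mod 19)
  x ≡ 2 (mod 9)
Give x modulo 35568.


Product of moduli M = 13 · 16 · 19 · 9 = 35568.
Merge one congruence at a time:
  Start: x ≡ 4 (mod 13).
  Combine with x ≡ 10 (mod 16); new modulus lcm = 208.
    Write x = 4 + 13·t and substitute into x ≡ 10 (mod 16): 13·t ≡ 10 − 4 = 6 (mod 16).
    The inverse of 13 mod 16 is 5 (since 13·5 = 65 = 4·16 + 1), so t ≡ 5·6 = 30 ≡ 14 (mod 16).
    Then x = 4 + 13·14 = 186, valid modulo lcm(13, 16) = 208: x ≡ 186 (mod 208).
  Combine with x ≡ 11 (mod 19); new modulus lcm = 3952.
    Write x = 186 + 208·t and substitute into x ≡ 11 (mod 19): 208·t ≡ 11 − 186 = -175 (mod 19).
    Reduce coefficients mod 19: 18·t ≡ 15 (mod 19).
    The inverse of 18 mod 19 is 18 (since 18·18 = 324 = 17·19 + 1), so t ≡ 18·15 = 270 ≡ 4 (mod 19).
    Then x = 186 + 208·4 = 1018, valid modulo lcm(208, 19) = 3952: x ≡ 1018 (mod 3952).
  Combine with x ≡ 2 (mod 9); new modulus lcm = 35568.
    Write x = 1018 + 3952·t and substitute into x ≡ 2 (mod 9): 3952·t ≡ 2 − 1018 = -1016 (mod 9).
    Reduce coefficients mod 9: 1·t ≡ 1 (mod 9).
    So t ≡ 1 (mod 9).
    Then x = 1018 + 3952·1 = 4970, valid modulo lcm(3952, 9) = 35568: x ≡ 4970 (mod 35568).
Verify against each original: 4970 mod 13 = 4, 4970 mod 16 = 10, 4970 mod 19 = 11, 4970 mod 9 = 2.

x ≡ 4970 (mod 35568).


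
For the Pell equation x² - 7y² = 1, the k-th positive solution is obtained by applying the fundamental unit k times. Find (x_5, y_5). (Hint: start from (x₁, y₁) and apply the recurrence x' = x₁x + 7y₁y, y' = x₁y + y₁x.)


Step 1: Find the fundamental solution (x₁, y₁) of x² - 7y² = 1.
  Expand √7 as a continued fraction. a₀ = ⌊√7⌋ = 2; iterate m_{k+1} = d_k·a_k − m_k, d_{k+1} = (7 − m_{k+1}²)/d_k, a_{k+1} = ⌊(a₀ + m_{k+1})/d_{k+1}⌋ (starting m₀ = 0, d₀ = 1), with convergents p_k = a_k·p_{k-1} + p_{k-2}, q_k = a_k·q_{k-1} + q_{k-2} (p₋₁ = 1, q₋₁ = 0):
  k = 0: a₀ = 2; p₀/q₀ = 2/1; p₀² − 7·q₀² = 4 − 7 = -3.
  k = 1: m = 2, d = 3, a = ⌊(2 + 2)/3⌋ = 1; p/q = (1·2 + 1)/(1·1 + 0) = 3/1; p² − 7·q² = 9 − 7 = 2.
  k = 2: m = 1, d = 2, a = ⌊(2 + 1)/2⌋ = 1; p/q = (1·3 + 2)/(1·1 + 1) = 5/2; p² − 7·q² = 25 − 28 = -3.
  k = 3: m = 1, d = 3, a = ⌊(2 + 1)/3⌋ = 1; p/q = (1·5 + 3)/(1·2 + 1) = 8/3; p² − 7·q² = 64 − 63 = 1.
  The first convergent with p² − 7·q² = 1 gives the fundamental solution (x₁, y₁) = (8, 3).
Step 2: Apply the recurrence (x_{n+1}, y_{n+1}) = (x₁x_n + 7y₁y_n, x₁y_n + y₁x_n) repeatedly.
  From (x_1, y_1) = (8, 3): x_2 = 8·8 + 7·3·3 = 127; y_2 = 8·3 + 3·8 = 48.
  From (x_2, y_2) = (127, 48): x_3 = 8·127 + 7·3·48 = 2024; y_3 = 8·48 + 3·127 = 765.
  From (x_3, y_3) = (2024, 765): x_4 = 8·2024 + 7·3·765 = 32257; y_4 = 8·765 + 3·2024 = 12192.
  From (x_4, y_4) = (32257, 12192): x_5 = 8·32257 + 7·3·12192 = 514088; y_5 = 8·12192 + 3·32257 = 194307.
Step 3: Verify x_5² - 7·y_5² = 264286471744 - 264286471743 = 1 (should be 1). ✓

(x_1, y_1) = (8, 3); (x_5, y_5) = (514088, 194307).


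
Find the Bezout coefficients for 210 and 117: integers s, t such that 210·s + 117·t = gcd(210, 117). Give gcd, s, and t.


Euclidean algorithm on (210, 117) — divide until remainder is 0:
  210 = 1 · 117 + 93
  117 = 1 · 93 + 24
  93 = 3 · 24 + 21
  24 = 1 · 21 + 3
  21 = 7 · 3 + 0
gcd(210, 117) = 3.
Track Bezout coefficients alongside the remainders: start with r₀ = 210 = a·1 + b·0 (s = 1, t = 0) and r₁ = 117 = a·0 + b·1 (s = 0, t = 1); each new remainder r_{k+1} = r_{k-1} − q_k·r_k inherits s_{k+1} = s_{k-1} − q_k·s_k, t_{k+1} = t_{k-1} − q_k·t_k, so r_k = a·s_k + b·t_k at every step:
  q = 1: r = 93, s = 1 − 1·0 = 1, t = 0 − 1·1 = -1  (check: 210·1 + 117·(-1) = 93)
  q = 1: r = 24, s = 0 − 1·1 = -1, t = 1 − 1·(-1) = 2  (check: 210·(-1) + 117·2 = 24)
  q = 3: r = 21, s = 1 − 3·(-1) = 4, t = -1 − 3·2 = -7  (check: 210·4 + 117·(-7) = 21)
  q = 1: r = 3, s = -1 − 1·4 = -5, t = 2 − 1·(-7) = 9  (check: 210·(-5) + 117·9 = 3)
The row with r = 3 (the gcd) gives the Bezout coefficients s = -5, t = 9.
Result: 210 · (-5) + 117 · (9) = 3.

gcd(210, 117) = 3; s = -5, t = 9 (check: 210·(-5) + 117·9 = 3).


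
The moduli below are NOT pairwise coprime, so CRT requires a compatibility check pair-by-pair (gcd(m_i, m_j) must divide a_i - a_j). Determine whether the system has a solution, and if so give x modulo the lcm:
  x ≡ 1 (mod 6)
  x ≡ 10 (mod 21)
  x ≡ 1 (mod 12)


Moduli 6, 21, 12 are not pairwise coprime, so CRT works modulo lcm(m_i) when all pairwise compatibility conditions hold.
Pairwise compatibility: gcd(m_i, m_j) must divide a_i - a_j for every pair.
Merge one congruence at a time:
  Start: x ≡ 1 (mod 6).
  Combine with x ≡ 10 (mod 21): gcd(6, 21) = 3; 10 - 1 = 9, which IS divisible by 3, so compatible.
    Write x = 1 + 6·t and substitute into x ≡ 10 (mod 21): 6·t ≡ 10 − 1 = 9 (mod 21).
    Divide the congruence (and modulus) by g = 3: 2·t ≡ 3 (mod 7).
    The inverse of 2 mod 7 is 4 (since 2·4 = 8 = 1·7 + 1), so t ≡ 4·3 = 12 ≡ 5 (mod 7).
    Then x = 1 + 6·5 = 31, valid modulo lcm(6, 21) = 42: x ≡ 31 (mod 42).
  Combine with x ≡ 1 (mod 12): gcd(42, 12) = 6; 1 - 31 = -30, which IS divisible by 6, so compatible.
    Write x = 31 + 42·t and substitute into x ≡ 1 (mod 12): 42·t ≡ 1 − 31 = -30 (mod 12).
    Divide the congruence (and modulus) by g = 6: 7·t ≡ -5 (mod 2).
    Reduce coefficients mod 2: 1·t ≡ 1 (mod 2).
    So t ≡ 1 (mod 2).
    Then x = 31 + 42·1 = 73, valid modulo lcm(42, 12) = 84: x ≡ 73 (mod 84).
Verify: 73 mod 6 = 1, 73 mod 21 = 10, 73 mod 12 = 1.

x ≡ 73 (mod 84).


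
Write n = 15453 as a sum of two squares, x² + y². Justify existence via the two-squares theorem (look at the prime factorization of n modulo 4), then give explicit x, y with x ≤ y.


Step 1: Factor n = 15453 = 3^2 · 17 · 101.
Step 2: Check the mod-4 condition on each prime factor: 3 ≡ 3 (mod 4), exponent 2 (must be even); 17 ≡ 1 (mod 4), exponent 1; 101 ≡ 1 (mod 4), exponent 1.
All primes ≡ 3 (mod 4) appear to even exponent (or don't appear), so by the two-squares theorem n IS expressible as a sum of two squares.
Step 3: Build a representation. Group n = k² · m with k = 3 and m = 17 · 101 = 1717 (a product of primes ≡ 1 (mod 4)); a representation of m scales to one of n via (k·x)² + (k·y)² = k²(x² + y²). Each prime p ≡ 1 (mod 4) is itself a sum of two squares; find a² by testing p − a² for a perfect square:
  17: 17 − 1² = 16 = 4² ⇒ 17 = 1² + 4².
  101: 101 − 1² = 100 = 10² ⇒ 101 = 1² + 10².
  Combine using the Brahmagupta–Fibonacci identity (a² + b²)(c² + d²) = (ac − bd)² + (ad + bc)² = (ac + bd)² + (ad − bc)²:
  17 · 101 = 1717: from (1² + 4²)(1² + 10²), take (1·1 − 4·10, 1·10 + 4·1) = (1 − 40, 10 + 4) = (-39, 14); dropping signs (only squares matter) gives (39, 14); check 39² + 14² = 1521 + 196 = 1717 ✓.
  Scale by k = 3: (3·39, 3·14) = (117, 42).
Step 4: Order so x ≤ y and verify: 42² + 117² = 1764 + 13689 = 15453 = n. ✓

n = 15453 = 42² + 117² (one valid representation with x ≤ y).


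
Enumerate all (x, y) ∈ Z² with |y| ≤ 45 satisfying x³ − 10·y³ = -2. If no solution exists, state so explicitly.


The equation is x³ - 10y³ = -2. For fixed y, x³ = 10·y³ − 2, so a solution requires the RHS to be a perfect cube.
Strategy: iterate y from -45 to 45, compute RHS = 10·y³ − 2, and check whether it is a (positive or negative) perfect cube.
Check small values of y:
  y = 0: RHS = -2 is not a perfect cube.
  y = 1: RHS = 8 = (2)³ ⇒ x = 2 works.
  y = -1: RHS = -12 is not a perfect cube.
  y = 2: RHS = 78 is not a perfect cube.
  y = -2: RHS = -82 is not a perfect cube.
  y = 3: RHS = 268 is not a perfect cube.
  y = -3: RHS = -272 is not a perfect cube.
Continuing the search up to |y| = 45 finds no further solutions beyond those listed.
Collected solutions: (2, 1).

Solutions (with |y| ≤ 45): (2, 1).


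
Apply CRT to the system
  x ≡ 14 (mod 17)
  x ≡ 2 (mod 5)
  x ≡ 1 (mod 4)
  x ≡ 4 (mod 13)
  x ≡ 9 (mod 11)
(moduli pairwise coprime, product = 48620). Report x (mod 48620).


Product of moduli M = 17 · 5 · 4 · 13 · 11 = 48620.
Merge one congruence at a time:
  Start: x ≡ 14 (mod 17).
  Combine with x ≡ 2 (mod 5); new modulus lcm = 85.
    Write x = 14 + 17·t and substitute into x ≡ 2 (mod 5): 17·t ≡ 2 − 14 = -12 (mod 5).
    Reduce coefficients mod 5: 2·t ≡ 3 (mod 5).
    The inverse of 2 mod 5 is 3 (since 2·3 = 6 = 1·5 + 1), so t ≡ 3·3 = 9 ≡ 4 (mod 5).
    Then x = 14 + 17·4 = 82, valid modulo lcm(17, 5) = 85: x ≡ 82 (mod 85).
  Combine with x ≡ 1 (mod 4); new modulus lcm = 340.
    Write x = 82 + 85·t and substitute into x ≡ 1 (mod 4): 85·t ≡ 1 − 82 = -81 (mod 4).
    Reduce coefficients mod 4: 1·t ≡ 3 (mod 4).
    So t ≡ 3 (mod 4).
    Then x = 82 + 85·3 = 337, valid modulo lcm(85, 4) = 340: x ≡ 337 (mod 340).
  Combine with x ≡ 4 (mod 13); new modulus lcm = 4420.
    Write x = 337 + 340·t and substitute into x ≡ 4 (mod 13): 340·t ≡ 4 − 337 = -333 (mod 13).
    Reduce coefficients mod 13: 2·t ≡ 5 (mod 13).
    The inverse of 2 mod 13 is 7 (since 2·7 = 14 = 1·13 + 1), so t ≡ 7·5 = 35 ≡ 9 (mod 13).
    Then x = 337 + 340·9 = 3397, valid modulo lcm(340, 13) = 4420: x ≡ 3397 (mod 4420).
  Combine with x ≡ 9 (mod 11); new modulus lcm = 48620.
    Write x = 3397 + 4420·t and substitute into x ≡ 9 (mod 11): 4420·t ≡ 9 − 3397 = -3388 (mod 11).
    Reduce coefficients mod 11: 9·t ≡ 0 (mod 11).
    The inverse of 9 mod 11 is 5 (since 9·5 = 45 = 4·11 + 1), so t ≡ 5·0 = 0 ≡ 0 (mod 11).
    Then x = 3397 + 4420·0 = 3397, valid modulo lcm(4420, 11) = 48620: x ≡ 3397 (mod 48620).
Verify against each original: 3397 mod 17 = 14, 3397 mod 5 = 2, 3397 mod 4 = 1, 3397 mod 13 = 4, 3397 mod 11 = 9.

x ≡ 3397 (mod 48620).


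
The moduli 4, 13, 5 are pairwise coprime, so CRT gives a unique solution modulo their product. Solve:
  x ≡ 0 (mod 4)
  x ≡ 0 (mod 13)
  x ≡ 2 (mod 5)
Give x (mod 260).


Moduli 4, 13, 5 are pairwise coprime; by CRT there is a unique solution modulo M = 4 · 13 · 5 = 260.
Solve pairwise, accumulating the modulus:
  Start with x ≡ 0 (mod 4).
  Combine with x ≡ 0 (mod 13): since gcd(4, 13) = 1, we get a unique residue mod 52.
    Write x = 0 + 4·t and substitute into x ≡ 0 (mod 13): 4·t ≡ 0 − 0 = 0 (mod 13).
    The inverse of 4 mod 13 is 10 (since 4·10 = 40 = 3·13 + 1), so t ≡ 10·0 = 0 ≡ 0 (mod 13).
    Then x = 0 + 4·0 = 0, valid modulo lcm(4, 13) = 52: x ≡ 0 (mod 52).
  Combine with x ≡ 2 (mod 5): since gcd(52, 5) = 1, we get a unique residue mod 260.
    Write x = 0 + 52·t and substitute into x ≡ 2 (mod 5): 52·t ≡ 2 − 0 = 2 (mod 5).
    Reduce coefficients mod 5: 2·t ≡ 2 (mod 5).
    The inverse of 2 mod 5 is 3 (since 2·3 = 6 = 1·5 + 1), so t ≡ 3·2 = 6 ≡ 1 (mod 5).
    Then x = 0 + 52·1 = 52, valid modulo lcm(52, 5) = 260: x ≡ 52 (mod 260).
Verify: 52 mod 4 = 0 ✓, 52 mod 13 = 0 ✓, 52 mod 5 = 2 ✓.

x ≡ 52 (mod 260).
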